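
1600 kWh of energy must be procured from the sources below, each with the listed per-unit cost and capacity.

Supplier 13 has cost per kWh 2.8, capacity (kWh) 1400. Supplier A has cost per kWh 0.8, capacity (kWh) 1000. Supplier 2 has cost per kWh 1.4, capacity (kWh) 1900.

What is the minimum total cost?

Use sources in increasing cost order.
Supplier A at 0.8: take all 1000 kWh ; 600 still needed.
Take 600 from Supplier 2 at 1.4 to finish.
Supplier 13: unused.
Cost = 1000×0.8 + 600×1.4 = 1640.

1640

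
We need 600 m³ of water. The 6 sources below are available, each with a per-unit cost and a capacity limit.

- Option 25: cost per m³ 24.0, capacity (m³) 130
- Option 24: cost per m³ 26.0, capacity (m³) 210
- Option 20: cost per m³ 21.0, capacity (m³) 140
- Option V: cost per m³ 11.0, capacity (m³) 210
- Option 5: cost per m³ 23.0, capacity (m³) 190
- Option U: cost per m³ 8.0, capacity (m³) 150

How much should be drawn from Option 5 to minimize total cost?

Cheapest first:
Option U (8.0): use full 150 ; 450 m³ to go.
Option V (11.0): use full 210 ; 240 m³ to go.
Take 140 from Option 20 at 21.0 ; need 100 more.
Take 100 from Option 5 at 23.0 to finish.
Option 25, Option 24: unused.

100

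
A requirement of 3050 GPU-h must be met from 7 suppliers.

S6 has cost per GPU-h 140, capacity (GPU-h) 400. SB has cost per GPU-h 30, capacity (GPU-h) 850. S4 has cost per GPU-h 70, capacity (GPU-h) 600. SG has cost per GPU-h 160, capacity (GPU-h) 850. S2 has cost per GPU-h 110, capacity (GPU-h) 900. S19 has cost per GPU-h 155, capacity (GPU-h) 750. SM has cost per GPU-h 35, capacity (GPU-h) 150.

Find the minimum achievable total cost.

Use suppliers in increasing cost order.
Take 850 from SB at 30 → need 2200 more.
Take 150 from SM at 35 → need 2050 more.
S4 (70): use full 600 → 1450 GPU-h to go.
S2 (110): use full 900 → 550 GPU-h to go.
S6 (140): use full 400 → 150 GPU-h to go.
S19 at 155: take 150 of its 750 → requirement met.
SG: unused.
Cost = 850×30 + 150×35 + 600×70 + 900×110 + 400×140 + 150×155 = 251000.

251000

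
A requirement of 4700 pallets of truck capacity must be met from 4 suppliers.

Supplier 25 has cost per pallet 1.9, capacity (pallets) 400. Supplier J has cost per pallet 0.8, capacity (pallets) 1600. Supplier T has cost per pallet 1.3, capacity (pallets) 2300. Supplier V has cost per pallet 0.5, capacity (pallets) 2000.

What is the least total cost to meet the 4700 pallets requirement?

3710

Cheapest first:
Take 2000 from Supplier V at 0.5 → need 2700 more.
Supplier J at 0.8: take all 1600 pallets → 1100 still needed.
Supplier T at 1.3: take 1100 of its 2300 → requirement met.
Supplier 25: unused.
Cost = 2000×0.5 + 1600×0.8 + 1100×1.3 = 3710.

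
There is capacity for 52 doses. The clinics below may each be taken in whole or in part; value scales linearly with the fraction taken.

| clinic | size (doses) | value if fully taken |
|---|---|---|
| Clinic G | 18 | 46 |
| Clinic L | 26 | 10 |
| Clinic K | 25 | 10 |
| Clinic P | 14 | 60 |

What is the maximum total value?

Best value per unit of size first: Clinic P 60/14≈4.29, Clinic G 46/18≈2.56, Clinic K 10/25≈0.4, Clinic L 10/26≈0.385.
Take all of Clinic P (14 doses, value 60) ; 38 doses left.
Clinic G: take in full, 18 doses for value 46 ; 20 left.
20 doses left: a 20/25 share of Clinic K gives 10×20/25 = 8.
Total value = 114.

114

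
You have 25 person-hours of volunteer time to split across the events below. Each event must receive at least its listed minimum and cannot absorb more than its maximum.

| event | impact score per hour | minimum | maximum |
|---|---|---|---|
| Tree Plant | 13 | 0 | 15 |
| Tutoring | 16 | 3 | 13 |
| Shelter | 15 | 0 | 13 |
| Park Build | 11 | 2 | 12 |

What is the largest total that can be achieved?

380

Meeting every minimum uses 0+3+0+2 = 5 person-hours, leaving 20.
Highest impact score per hour first: Tutoring 16 > Shelter 15 > Tree Plant 13 > Park Build 11.
Tutoring: +10 to 13 (cap) ; 10 left.
Only 10 left; Shelter takes them to reach 10.
Total = 16×13 + 15×10 + 11×2 = 380.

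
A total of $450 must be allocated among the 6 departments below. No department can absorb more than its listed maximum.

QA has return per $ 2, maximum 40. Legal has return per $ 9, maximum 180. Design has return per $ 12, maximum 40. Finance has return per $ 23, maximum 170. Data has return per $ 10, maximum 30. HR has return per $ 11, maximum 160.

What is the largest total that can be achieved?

Rank by return per $: Finance 23 > Design 12 > HR 11 > Data 10 > Legal 9 > QA 2.
Finance: +170 to 170 (cap) → 280 left.
Design takes 40 to reach its cap of 40 → 240 left.
HR: +160 to 160 (cap) → 80 left.
Data takes 30 to reach its cap of 30 → 50 left.
Legal has room for 180 but only 50 remain, so it gets 50.
Total = 9×50 + 12×40 + 23×170 + 10×30 + 11×160 = 6900.

6900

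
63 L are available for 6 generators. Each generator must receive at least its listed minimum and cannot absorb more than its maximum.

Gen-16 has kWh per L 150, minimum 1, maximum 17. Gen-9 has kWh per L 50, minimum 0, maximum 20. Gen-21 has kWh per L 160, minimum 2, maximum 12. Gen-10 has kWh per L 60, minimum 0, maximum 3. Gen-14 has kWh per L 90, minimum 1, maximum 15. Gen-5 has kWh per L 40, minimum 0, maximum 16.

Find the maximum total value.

6800

Meeting every minimum uses 1+0+2+0+1+0 = 4 L, leaving 59.
Rank by kWh per L: Gen-21 160 > Gen-16 150 > Gen-14 90 > Gen-10 60 > Gen-9 50 > Gen-5 40.
Gen-21: +10 to 12 (cap) — 49 left.
Gen-16 takes 16 more to reach its cap of 17 — 33 left.
Gen-14 takes 14 more to reach its cap of 15 — 19 left.
Give Gen-10 3 more to hit its cap of 3 — 16 left.
Gen-9: +16 (room for 20) → 16. Pool exhausted.
Total = 150×17 + 50×16 + 160×12 + 60×3 + 90×15 = 6800.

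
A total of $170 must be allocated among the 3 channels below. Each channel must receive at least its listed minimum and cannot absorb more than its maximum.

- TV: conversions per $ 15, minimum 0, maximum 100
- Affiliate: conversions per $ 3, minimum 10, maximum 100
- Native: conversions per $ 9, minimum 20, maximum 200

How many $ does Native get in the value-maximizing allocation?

Meeting every minimum uses 0+10+20 = 30 $, leaving 140.
Highest conversions per $ first: TV 15 > Native 9 > Affiliate 3.
TV takes 100 more to reach its cap of 100 — 40 left.
Native: +40 (room for 180) → 60. Pool exhausted.

60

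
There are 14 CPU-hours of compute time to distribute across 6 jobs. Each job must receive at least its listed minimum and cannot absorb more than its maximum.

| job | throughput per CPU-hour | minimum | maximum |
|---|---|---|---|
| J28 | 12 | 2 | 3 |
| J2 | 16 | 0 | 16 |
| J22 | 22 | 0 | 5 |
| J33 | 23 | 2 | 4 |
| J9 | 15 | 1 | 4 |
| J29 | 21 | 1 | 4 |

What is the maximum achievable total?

283

Meeting every minimum uses 2+0+0+2+1+1 = 6 CPU-hours, leaving 8.
Highest throughput per CPU-hour first: J33 23 > J22 22 > J29 21 > J2 16 > J9 15 > J28 12.
J33: +2 to 4 (cap) ; 6 left.
Give J22 5 more to hit its cap of 5 ; 1 left.
J29: +1 (room for 3) → 2. Pool exhausted.
Total = 12×2 + 22×5 + 23×4 + 15×1 + 21×2 = 283.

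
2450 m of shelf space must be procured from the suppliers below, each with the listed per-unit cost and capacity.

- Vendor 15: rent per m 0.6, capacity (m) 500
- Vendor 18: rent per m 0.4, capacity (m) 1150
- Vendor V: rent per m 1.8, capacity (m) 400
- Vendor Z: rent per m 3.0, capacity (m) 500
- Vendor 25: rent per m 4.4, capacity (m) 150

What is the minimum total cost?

Use suppliers in increasing cost order.
Vendor 18 at 0.4: take all 1150 m ; 1300 still needed.
Vendor 15 (0.6): use full 500 ; 800 m to go.
Vendor V (1.8): use full 400 ; 400 m to go.
Vendor Z at 3.0: take 400 of its 500 ; requirement met.
Vendor 25: unused.
Cost = 1150×0.4 + 500×0.6 + 400×1.8 + 400×3.0 = 2680.

2680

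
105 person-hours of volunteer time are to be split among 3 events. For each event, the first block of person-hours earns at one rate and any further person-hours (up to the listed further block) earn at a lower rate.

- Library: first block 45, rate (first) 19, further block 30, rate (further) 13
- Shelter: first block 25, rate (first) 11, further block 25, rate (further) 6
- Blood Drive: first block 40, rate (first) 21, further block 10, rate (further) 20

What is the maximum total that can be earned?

Treat each block as its own option and order by rate: Blood Drive/first 21 > Blood Drive/second 20 > Library/first 19 > Library/second 13 > Shelter/first 11 > Shelter/second 6.
Blood Drive first at 21: fill all 40 → 65 left.
Fill Blood Drive second block (10 at 20) → 55 left.
Library first at 19: fill all 45 → 10 left.
Library second at 13: only 10 left, fill 10.
Total = 21×40 + 20×10 + 19×45 + 13×10 = 2025.

2025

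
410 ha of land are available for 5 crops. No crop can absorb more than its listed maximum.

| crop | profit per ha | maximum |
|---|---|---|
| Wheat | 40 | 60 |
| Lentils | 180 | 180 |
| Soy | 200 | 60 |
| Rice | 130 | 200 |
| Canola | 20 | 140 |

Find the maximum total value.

66500

Highest profit per ha first: Soy 200 > Lentils 180 > Rice 130 > Wheat 40 > Canola 20.
Soy: +60 to 60 (cap) → 350 left.
Lentils takes 180 to reach its cap of 180 → 170 left.
Only 170 left; Rice takes them to reach 170.
Total = 180×180 + 200×60 + 130×170 = 66500.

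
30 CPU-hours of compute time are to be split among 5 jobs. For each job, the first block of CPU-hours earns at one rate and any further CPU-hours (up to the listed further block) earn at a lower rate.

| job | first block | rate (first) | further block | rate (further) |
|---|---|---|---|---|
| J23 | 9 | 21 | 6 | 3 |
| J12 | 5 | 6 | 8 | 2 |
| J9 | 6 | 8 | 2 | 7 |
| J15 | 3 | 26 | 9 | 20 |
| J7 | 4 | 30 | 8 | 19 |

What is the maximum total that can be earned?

662

Order all 10 blocks by rate: J7/tier1 30 > J15/tier1 26 > J23/tier1 21 > J15/tier2 20 > J7/tier2 19 > J9/tier1 8 > J9/tier2 7 > J12/tier1 6 > J23/tier2 3 > J12/tier2 2.
J7 tier1 at 30: fill all 4 → 26 left.
J15/tier1 (26): +3 → 23 left.
J23 tier1 at 21: fill all 9 → 14 left.
Fill J15 tier2 block (9 at 20) → 5 left.
J7 tier2 at 19: only 5 left, fill 5.
Total = 30×4 + 26×3 + 21×9 + 20×9 + 19×5 = 662.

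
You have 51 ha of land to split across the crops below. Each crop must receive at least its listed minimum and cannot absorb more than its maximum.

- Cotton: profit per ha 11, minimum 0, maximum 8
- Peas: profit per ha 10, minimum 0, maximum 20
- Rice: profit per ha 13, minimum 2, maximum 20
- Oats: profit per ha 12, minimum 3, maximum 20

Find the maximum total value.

618

Meeting every minimum uses 0+0+2+3 = 5 ha, leaving 46.
Highest profit per ha first: Rice 13 > Oats 12 > Cotton 11 > Peas 10.
Rice takes 18 more to reach its cap of 20 ; 28 left.
Give Oats 17 more to hit its cap of 20 ; 11 left.
Cotton takes 8 more to reach its cap of 8 ; 3 left.
Only 3 left; Peas takes them to reach 3.
Total = 11×8 + 10×3 + 13×20 + 12×20 = 618.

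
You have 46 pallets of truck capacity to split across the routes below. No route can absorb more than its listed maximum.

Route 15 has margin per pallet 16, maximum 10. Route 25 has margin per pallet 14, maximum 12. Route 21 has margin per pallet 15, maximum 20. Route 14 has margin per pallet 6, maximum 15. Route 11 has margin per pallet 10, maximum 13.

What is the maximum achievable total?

Rank by margin per pallet: Route 15 16 > Route 21 15 > Route 25 14 > Route 11 10 > Route 14 6.
Route 15: +10 to 10 (cap) ; 36 left.
Route 21: +20 to 20 (cap) ; 16 left.
Route 25 takes 12 to reach its cap of 12 ; 4 left.
Route 11 has room for 13 but only 4 remain, so it gets 4.
Total = 16×10 + 14×12 + 15×20 + 10×4 = 668.

668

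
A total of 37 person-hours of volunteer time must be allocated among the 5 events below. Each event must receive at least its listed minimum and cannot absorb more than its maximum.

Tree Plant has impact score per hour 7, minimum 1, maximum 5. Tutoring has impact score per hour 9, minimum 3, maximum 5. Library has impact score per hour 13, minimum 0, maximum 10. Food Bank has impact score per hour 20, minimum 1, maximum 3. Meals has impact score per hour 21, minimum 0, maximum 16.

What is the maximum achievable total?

Meeting every minimum uses 1+3+0+1+0 = 5 person-hours, leaving 32.
Order the events by impact score per hour: Meals 21 > Food Bank 20 > Library 13 > Tutoring 9 > Tree Plant 7.
Meals takes 16 more to reach its cap of 16 — 16 left.
Give Food Bank 2 more to hit its cap of 3 — 14 left.
Library takes 10 more to reach its cap of 10 — 4 left.
Give Tutoring 2 more to hit its cap of 5 — 2 left.
Only 2 left; Tree Plant takes them to reach 3.
Total = 7×3 + 9×5 + 13×10 + 20×3 + 21×16 = 592.

592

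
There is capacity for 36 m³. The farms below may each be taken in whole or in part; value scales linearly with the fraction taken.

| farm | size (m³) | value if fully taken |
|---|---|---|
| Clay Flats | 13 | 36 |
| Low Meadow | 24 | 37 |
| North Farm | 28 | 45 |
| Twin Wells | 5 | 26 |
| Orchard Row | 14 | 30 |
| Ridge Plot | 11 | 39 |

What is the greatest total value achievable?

Rank by value-to-size ratio: Twin Wells 26/5≈5.2, Ridge Plot 39/11≈3.55, Clay Flats 36/13≈2.77, Orchard Row 30/14≈2.14, North Farm 45/28≈1.61, Low Meadow 37/24≈1.54.
Take all of Twin Wells (5 m³, value 26) ; 31 m³ left.
Take all of Ridge Plot (11 m³, value 39) ; 20 m³ left.
Clay Flats: take in full, 13 m³ for value 36 ; 7 left.
Fill the last 7 m³ with part of Orchard Row: 7/14 of it earns 15.
Total value = 116.

116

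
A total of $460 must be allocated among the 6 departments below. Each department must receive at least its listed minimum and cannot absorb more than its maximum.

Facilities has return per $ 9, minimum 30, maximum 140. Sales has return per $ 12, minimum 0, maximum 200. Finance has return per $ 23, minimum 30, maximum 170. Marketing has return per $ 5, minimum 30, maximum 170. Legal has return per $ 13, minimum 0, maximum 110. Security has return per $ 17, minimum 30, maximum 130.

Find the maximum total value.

Meeting every minimum uses 30+0+30+30+0+30 = 120 $, leaving 340.
Highest return per $ first: Finance 23 > Security 17 > Legal 13 > Sales 12 > Facilities 9 > Marketing 5.
Finance: +140 to 170 (cap) ; 200 left.
Security takes 100 more to reach its cap of 130 ; 100 left.
Legal: +100 (room for 110) → 100. Pool exhausted.
Total = 9×30 + 23×170 + 5×30 + 13×100 + 17×130 = 7840.

7840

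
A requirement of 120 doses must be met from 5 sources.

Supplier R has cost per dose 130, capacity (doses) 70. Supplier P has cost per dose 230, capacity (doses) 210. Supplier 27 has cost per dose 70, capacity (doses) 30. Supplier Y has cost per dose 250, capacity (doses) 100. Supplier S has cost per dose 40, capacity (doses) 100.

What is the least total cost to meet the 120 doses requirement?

5400

Cheapest first:
Take 100 from Supplier S at 40 ; need 20 more.
Take 20 from Supplier 27 at 70 to finish.
Supplier R, Supplier P, Supplier Y: unused.
Cost = 100×40 + 20×70 = 5400.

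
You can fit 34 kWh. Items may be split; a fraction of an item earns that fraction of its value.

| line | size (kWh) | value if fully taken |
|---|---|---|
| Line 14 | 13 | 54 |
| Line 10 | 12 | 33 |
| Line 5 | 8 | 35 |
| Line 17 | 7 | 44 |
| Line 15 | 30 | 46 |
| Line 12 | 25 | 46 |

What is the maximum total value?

149.5

Sort by value density: Line 17 44/7≈6.29, Line 5 35/8≈4.38, Line 14 54/13≈4.15, Line 10 33/12≈2.75, Line 12 46/25≈1.84, Line 15 46/30≈1.53.
Take all of Line 17 (7 kWh, value 44) ; 27 kWh left.
Line 5: take in full, 8 kWh for value 35 ; 19 left.
Take all of Line 14 (13 kWh, value 54) ; 6 kWh left.
6 kWh left: a 6/12 share of Line 10 gives 33×6/12 = 16.5.
Total value = 149.5.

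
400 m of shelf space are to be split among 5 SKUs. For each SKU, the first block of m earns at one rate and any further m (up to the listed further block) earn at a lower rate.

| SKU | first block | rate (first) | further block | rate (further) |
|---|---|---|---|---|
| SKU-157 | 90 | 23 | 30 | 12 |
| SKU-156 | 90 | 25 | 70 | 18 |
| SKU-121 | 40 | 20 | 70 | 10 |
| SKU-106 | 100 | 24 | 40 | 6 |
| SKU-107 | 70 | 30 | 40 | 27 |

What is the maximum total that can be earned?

Rank every tier by rate: SKU-107/first 30 > SKU-107/second 27 > SKU-156/first 25 > SKU-106/first 24 > SKU-157/first 23 > SKU-121/first 20 > SKU-156/second 18 > SKU-157/second 12 > SKU-121/second 10 > SKU-106/second 6.
SKU-107/first (30): +70 → 330 left.
SKU-107/second (27): +40 → 290 left.
SKU-156 first at 25: fill all 90 → 200 left.
SKU-106/first (24): +100 → 100 left.
Fill SKU-157 first block (90 at 23) → 10 left.
SKU-121/first: +10 of 40 at 20; pool empty.
Total = 30×70 + 27×40 + 25×90 + 24×100 + 23×90 + 20×10 = 10100.

10100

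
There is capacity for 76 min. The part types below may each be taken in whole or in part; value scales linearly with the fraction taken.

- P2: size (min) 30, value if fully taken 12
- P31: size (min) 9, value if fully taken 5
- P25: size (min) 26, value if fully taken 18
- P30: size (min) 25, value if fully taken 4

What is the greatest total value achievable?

36.76

Best value per unit of size first: P25 18/26≈0.692, P31 5/9≈0.556, P2 12/30≈0.4, P30 4/25≈0.16.
All 26 min of P25 fit (value 18) → 50 remain.
All 9 min of P31 fit (value 5) → 41 remain.
P2: take in full, 30 min for value 12 → 11 left.
Only 11 min remain; take 11/25 of P30 for value 4×11/25 = 1.76.
Total value = 36.76.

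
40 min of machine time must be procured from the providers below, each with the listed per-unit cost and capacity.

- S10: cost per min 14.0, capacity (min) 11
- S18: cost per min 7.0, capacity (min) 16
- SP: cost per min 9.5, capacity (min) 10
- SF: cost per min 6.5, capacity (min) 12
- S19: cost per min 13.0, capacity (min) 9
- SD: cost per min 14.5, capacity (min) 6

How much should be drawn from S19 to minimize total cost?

2

Fill from the cheapest provider first.
Take 12 from SF at 6.5 ; need 28 more.
S18 at 7.0: take all 16 min ; 12 still needed.
SP (9.5): use full 10 ; 2 min to go.
S19 at 13.0: take 2 of its 9 ; requirement met.
S10, SD: unused.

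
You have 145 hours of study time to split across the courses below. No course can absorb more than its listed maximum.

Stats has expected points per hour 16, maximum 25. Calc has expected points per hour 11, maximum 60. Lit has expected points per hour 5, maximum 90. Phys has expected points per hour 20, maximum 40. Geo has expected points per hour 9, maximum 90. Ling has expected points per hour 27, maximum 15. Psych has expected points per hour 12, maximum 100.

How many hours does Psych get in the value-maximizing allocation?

65

Order the courses by expected points per hour: Ling 27 > Phys 20 > Stats 16 > Psych 12 > Calc 11 > Geo 9 > Lit 5.
Ling takes 15 to reach its cap of 15 — 130 left.
Phys takes 40 to reach its cap of 40 — 90 left.
Stats: +25 to 25 (cap) — 65 left.
Only 65 left; Psych takes them to reach 65.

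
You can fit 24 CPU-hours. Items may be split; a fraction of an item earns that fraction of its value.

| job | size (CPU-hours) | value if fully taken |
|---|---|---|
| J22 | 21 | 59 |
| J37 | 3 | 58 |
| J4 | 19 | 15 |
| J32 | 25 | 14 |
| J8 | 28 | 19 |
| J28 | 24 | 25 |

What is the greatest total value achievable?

Rank by value-to-size ratio: J37 58/3≈19.3, J22 59/21≈2.81, J28 25/24≈1.04, J4 15/19≈0.789, J8 19/28≈0.679, J32 14/25≈0.56.
All 3 CPU-hours of J37 fit (value 58) ; 21 remain.
All 21 CPU-hours of J22 fit (value 59) ; 0 remain.
Total value = 117.

117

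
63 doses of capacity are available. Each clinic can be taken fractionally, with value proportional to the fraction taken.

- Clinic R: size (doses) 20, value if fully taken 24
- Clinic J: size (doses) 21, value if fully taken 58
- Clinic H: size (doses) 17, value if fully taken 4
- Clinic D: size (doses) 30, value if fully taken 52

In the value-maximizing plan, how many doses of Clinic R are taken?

Best value per unit of size first: Clinic J 58/21≈2.76, Clinic D 52/30≈1.73, Clinic R 24/20≈1.2, Clinic H 4/17≈0.235.
All 21 doses of Clinic J fit (value 58) — 42 remain.
Take all of Clinic D (30 doses, value 52) — 12 doses left.
Fill the last 12 doses with part of Clinic R: 12/20 of it earns 14.4.

12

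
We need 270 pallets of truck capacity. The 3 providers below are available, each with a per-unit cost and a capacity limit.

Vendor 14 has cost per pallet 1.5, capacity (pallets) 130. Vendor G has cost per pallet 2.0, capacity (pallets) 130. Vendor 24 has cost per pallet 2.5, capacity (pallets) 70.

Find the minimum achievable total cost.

480

Cheapest first:
Vendor 14 (1.5): use full 130 ; 140 pallets to go.
Vendor G (2.0): use full 130 ; 10 pallets to go.
Take 10 from Vendor 24 at 2.5 to finish.
Cost = 130×1.5 + 130×2.0 + 10×2.5 = 480.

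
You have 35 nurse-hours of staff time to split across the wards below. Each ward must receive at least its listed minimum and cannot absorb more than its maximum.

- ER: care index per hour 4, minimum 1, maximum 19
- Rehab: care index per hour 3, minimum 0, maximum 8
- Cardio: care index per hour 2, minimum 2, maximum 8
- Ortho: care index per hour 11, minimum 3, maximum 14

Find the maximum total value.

234

Meeting every minimum uses 1+0+2+3 = 6 nurse-hours, leaving 29.
Rank by care index per hour: Ortho 11 > ER 4 > Rehab 3 > Cardio 2.
Give Ortho 11 more to hit its cap of 14 ; 18 left.
ER takes 18 more to reach its cap of 19 ; 0 left.
Total = 4×19 + 2×2 + 11×14 = 234.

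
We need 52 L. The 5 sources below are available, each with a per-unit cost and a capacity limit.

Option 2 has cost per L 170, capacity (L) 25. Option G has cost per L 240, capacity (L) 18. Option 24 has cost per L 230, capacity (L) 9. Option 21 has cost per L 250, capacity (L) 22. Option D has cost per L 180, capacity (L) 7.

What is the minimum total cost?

Cheapest first:
Take 25 from Option 2 at 170 ; need 27 more.
Option D at 180: take all 7 L ; 20 still needed.
Option 24 (230): use full 9 ; 11 L to go.
Option G (240): take the remaining 11 ; done.
Option 21: unused.
Cost = 25×170 + 7×180 + 9×230 + 11×240 = 10220.

10220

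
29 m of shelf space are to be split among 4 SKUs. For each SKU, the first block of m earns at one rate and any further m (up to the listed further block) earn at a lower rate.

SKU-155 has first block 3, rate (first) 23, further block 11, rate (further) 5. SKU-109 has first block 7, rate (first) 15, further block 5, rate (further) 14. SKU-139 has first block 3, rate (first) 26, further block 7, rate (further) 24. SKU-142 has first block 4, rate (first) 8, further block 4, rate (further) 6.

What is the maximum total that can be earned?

522

Order all 8 blocks by rate: SKU-139/first 26 > SKU-139/second 24 > SKU-155/first 23 > SKU-109/first 15 > SKU-109/second 14 > SKU-142/first 8 > SKU-142/second 6 > SKU-155/second 5.
SKU-139 first at 26: fill all 3 → 26 left.
Fill SKU-139 second block (7 at 24) → 19 left.
Fill SKU-155 first block (3 at 23) → 16 left.
SKU-109 first at 15: fill all 7 → 9 left.
Fill SKU-109 second block (5 at 14) → 4 left.
SKU-142 first at 8: fill all 4 → 0 left.
Total = 26×3 + 24×7 + 23×3 + 15×7 + 14×5 + 8×4 = 522.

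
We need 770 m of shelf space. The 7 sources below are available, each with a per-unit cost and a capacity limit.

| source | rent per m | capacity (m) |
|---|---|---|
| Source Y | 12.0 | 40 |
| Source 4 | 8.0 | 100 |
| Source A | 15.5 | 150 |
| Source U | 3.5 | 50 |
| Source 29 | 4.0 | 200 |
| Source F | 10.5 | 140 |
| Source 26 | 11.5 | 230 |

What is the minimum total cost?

Use sources in increasing cost order.
Source U at 3.5: take all 50 m → 720 still needed.
Source 29 (4.0): use full 200 → 520 m to go.
Source 4 (8.0): use full 100 → 420 m to go.
Source F at 10.5: take all 140 m → 280 still needed.
Take 230 from Source 26 at 11.5 → need 50 more.
Take 40 from Source Y at 12.0 → need 10 more.
Source A at 15.5: take 10 of its 150 → requirement met.
Cost = 50×3.5 + 200×4.0 + 100×8.0 + 140×10.5 + 230×11.5 + 40×12.0 + 10×15.5 = 6525.

6525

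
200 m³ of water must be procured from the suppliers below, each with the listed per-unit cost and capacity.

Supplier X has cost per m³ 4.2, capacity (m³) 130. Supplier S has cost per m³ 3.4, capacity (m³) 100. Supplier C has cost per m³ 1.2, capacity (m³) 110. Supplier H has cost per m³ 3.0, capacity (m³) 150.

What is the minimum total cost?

Cheapest first:
Supplier C (1.2): use full 110 ; 90 m³ to go.
Supplier H at 3.0: take 90 of its 150 ; requirement met.
Supplier S, Supplier X: unused.
Cost = 110×1.2 + 90×3.0 = 402.

402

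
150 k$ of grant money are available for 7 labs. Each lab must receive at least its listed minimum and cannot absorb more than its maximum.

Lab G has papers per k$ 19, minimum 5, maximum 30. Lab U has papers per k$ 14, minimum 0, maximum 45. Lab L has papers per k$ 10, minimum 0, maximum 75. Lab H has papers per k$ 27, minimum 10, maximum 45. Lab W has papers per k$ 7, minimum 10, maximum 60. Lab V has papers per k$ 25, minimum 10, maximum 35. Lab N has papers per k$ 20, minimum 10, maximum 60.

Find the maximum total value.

Meeting every minimum uses 5+0+0+10+10+10+10 = 45 k$, leaving 105.
Order the labs by papers per k$: Lab H 27 > Lab V 25 > Lab N 20 > Lab G 19 > Lab U 14 > Lab L 10 > Lab W 7.
Lab H takes 35 more to reach its cap of 45 ; 70 left.
Lab V: +25 to 35 (cap) ; 45 left.
Only 45 left; Lab N takes them to reach 55.
Total = 19×5 + 27×45 + 7×10 + 25×35 + 20×55 = 3355.

3355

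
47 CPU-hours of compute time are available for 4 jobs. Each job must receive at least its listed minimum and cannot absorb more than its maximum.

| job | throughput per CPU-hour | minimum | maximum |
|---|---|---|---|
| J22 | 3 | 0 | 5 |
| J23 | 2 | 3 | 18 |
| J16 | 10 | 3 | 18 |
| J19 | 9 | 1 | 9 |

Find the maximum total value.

306

Meeting every minimum uses 0+3+3+1 = 7 CPU-hours, leaving 40.
Highest throughput per CPU-hour first: J16 10 > J19 9 > J22 3 > J23 2.
J16 takes 15 more to reach its cap of 18 ; 25 left.
J19: +8 to 9 (cap) ; 17 left.
J22 takes 5 more to reach its cap of 5 ; 12 left.
J23 has room for 15 more but only 12 remain, so it gets 15.
Total = 3×5 + 2×15 + 10×18 + 9×9 = 306.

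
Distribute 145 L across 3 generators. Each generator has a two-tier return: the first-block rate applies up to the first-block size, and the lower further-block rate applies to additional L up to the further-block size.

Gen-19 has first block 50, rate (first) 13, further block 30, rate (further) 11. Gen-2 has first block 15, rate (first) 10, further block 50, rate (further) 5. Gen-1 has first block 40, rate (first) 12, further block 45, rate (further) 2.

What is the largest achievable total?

1660

Rank every tier by rate: Gen-19/T1 13 > Gen-1/T1 12 > Gen-19/T2 11 > Gen-2/T1 10 > Gen-2/T2 5 > Gen-1/T2 2.
Fill Gen-19 T1 block (50 at 13) → 95 left.
Gen-1 T1 at 12: fill all 40 → 55 left.
Gen-19/T2 (11): +30 → 25 left.
Fill Gen-2 T1 block (15 at 10) → 10 left.
10 remain; put them into Gen-2 T2 at 5.
Total = 13×50 + 12×40 + 11×30 + 10×15 + 5×10 = 1660.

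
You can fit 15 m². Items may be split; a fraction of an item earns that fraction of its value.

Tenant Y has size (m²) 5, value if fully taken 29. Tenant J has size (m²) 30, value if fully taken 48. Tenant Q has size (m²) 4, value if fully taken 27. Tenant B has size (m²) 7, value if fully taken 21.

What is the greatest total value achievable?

Rank by value-to-size ratio: Tenant Q 27/4≈6.75, Tenant Y 29/5≈5.8, Tenant B 21/7≈3, Tenant J 48/30≈1.6.
Take all of Tenant Q (4 m², value 27) → 11 m² left.
Take all of Tenant Y (5 m², value 29) → 6 m² left.
Only 6 m² remain; take 6/7 of Tenant B for value 21×6/7 = 18.
Total value = 74.

74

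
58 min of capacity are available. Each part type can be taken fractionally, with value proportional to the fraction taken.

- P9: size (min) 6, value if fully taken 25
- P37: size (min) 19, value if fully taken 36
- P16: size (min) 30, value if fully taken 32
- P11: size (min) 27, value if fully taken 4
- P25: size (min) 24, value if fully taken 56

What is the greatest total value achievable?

126.6

Sort by value density: P9 25/6≈4.17, P25 56/24≈2.33, P37 36/19≈1.89, P16 32/30≈1.07, P11 4/27≈0.148.
Take all of P9 (6 min, value 25) ; 52 min left.
All 24 min of P25 fit (value 56) ; 28 remain.
All 19 min of P37 fit (value 36) ; 9 remain.
9 min left: a 9/30 share of P16 gives 32×9/30 = 9.6.
Total value = 126.6.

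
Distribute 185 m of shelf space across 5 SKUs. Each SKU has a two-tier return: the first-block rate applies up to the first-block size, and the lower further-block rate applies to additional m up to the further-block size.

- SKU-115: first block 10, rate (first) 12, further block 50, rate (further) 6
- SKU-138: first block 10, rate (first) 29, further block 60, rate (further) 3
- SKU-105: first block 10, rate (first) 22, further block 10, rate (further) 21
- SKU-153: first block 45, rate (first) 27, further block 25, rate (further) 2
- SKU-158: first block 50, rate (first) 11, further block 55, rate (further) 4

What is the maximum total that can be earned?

Rank every tier by rate: SKU-138/T1 29 > SKU-153/T1 27 > SKU-105/T1 22 > SKU-105/T2 21 > SKU-115/T1 12 > SKU-158/T1 11 > SKU-115/T2 6 > SKU-158/T2 4 > SKU-138/T2 3 > SKU-153/T2 2.
SKU-138/T1 (29): +10 — 175 left.
SKU-153 T1 at 27: fill all 45 — 130 left.
SKU-105/T1 (22): +10 — 120 left.
SKU-105/T2 (21): +10 — 110 left.
Fill SKU-115 T1 block (10 at 12) — 100 left.
SKU-158 T1 at 11: fill all 50 — 50 left.
SKU-115 T2 at 6: fill all 50 — 0 left.
Total = 29×10 + 27×45 + 22×10 + 21×10 + 12×10 + 11×50 + 6×50 = 2905.

2905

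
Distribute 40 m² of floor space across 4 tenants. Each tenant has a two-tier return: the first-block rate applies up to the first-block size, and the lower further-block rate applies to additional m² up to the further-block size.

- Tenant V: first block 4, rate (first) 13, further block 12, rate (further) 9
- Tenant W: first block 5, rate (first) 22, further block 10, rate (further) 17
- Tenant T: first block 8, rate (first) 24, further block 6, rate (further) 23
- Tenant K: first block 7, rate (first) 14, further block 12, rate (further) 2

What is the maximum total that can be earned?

Treat each block as its own option and order by rate: Tenant T/T1 24 > Tenant T/T2 23 > Tenant W/T1 22 > Tenant W/T2 17 > Tenant K/T1 14 > Tenant V/T1 13 > Tenant V/T2 9 > Tenant K/T2 2.
Tenant T T1 at 24: fill all 8 — 32 left.
Tenant T/T2 (23): +6 — 26 left.
Fill Tenant W T1 block (5 at 22) — 21 left.
Tenant W/T2 (17): +10 — 11 left.
Tenant K/T1 (14): +7 — 4 left.
Tenant V T1 at 13: fill all 4 — 0 left.
Total = 24×8 + 23×6 + 22×5 + 17×10 + 14×7 + 13×4 = 760.

760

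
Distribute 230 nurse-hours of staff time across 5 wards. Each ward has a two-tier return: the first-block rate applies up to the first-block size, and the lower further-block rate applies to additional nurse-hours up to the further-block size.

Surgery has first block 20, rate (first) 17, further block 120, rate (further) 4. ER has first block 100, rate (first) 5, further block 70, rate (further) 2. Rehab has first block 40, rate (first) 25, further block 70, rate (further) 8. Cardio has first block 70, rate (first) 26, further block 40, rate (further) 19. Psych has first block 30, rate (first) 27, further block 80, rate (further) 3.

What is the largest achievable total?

4970

Order all 10 blocks by rate: Psych/T1 27 > Cardio/T1 26 > Rehab/T1 25 > Cardio/T2 19 > Surgery/T1 17 > Rehab/T2 8 > ER/T1 5 > Surgery/T2 4 > Psych/T2 3 > ER/T2 2.
Psych/T1 (27): +30 — 200 left.
Cardio/T1 (26): +70 — 130 left.
Rehab T1 at 25: fill all 40 — 90 left.
Cardio/T2 (19): +40 — 50 left.
Fill Surgery T1 block (20 at 17) — 30 left.
Rehab T2 at 8: only 30 left, fill 30.
Total = 27×30 + 26×70 + 25×40 + 19×40 + 17×20 + 8×30 = 4970.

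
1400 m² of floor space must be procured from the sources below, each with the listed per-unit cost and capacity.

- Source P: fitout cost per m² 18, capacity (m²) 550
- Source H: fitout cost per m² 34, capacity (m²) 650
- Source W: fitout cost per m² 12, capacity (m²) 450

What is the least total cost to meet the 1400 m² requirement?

28900

Use sources in increasing cost order.
Source W (12): use full 450 → 950 m² to go.
Take 550 from Source P at 18 → need 400 more.
Take 400 from Source H at 34 to finish.
Cost = 450×12 + 550×18 + 400×34 = 28900.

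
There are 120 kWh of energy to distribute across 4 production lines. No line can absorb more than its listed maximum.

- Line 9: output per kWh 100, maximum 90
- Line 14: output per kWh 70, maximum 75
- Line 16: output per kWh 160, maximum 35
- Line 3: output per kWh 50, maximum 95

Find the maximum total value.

Highest output per kWh first: Line 16 160 > Line 9 100 > Line 14 70 > Line 3 50.
Line 16: +35 to 35 (cap) — 85 left.
Line 9: +85 (room for 90) → 85. Pool exhausted.
Total = 100×85 + 160×35 = 14100.

14100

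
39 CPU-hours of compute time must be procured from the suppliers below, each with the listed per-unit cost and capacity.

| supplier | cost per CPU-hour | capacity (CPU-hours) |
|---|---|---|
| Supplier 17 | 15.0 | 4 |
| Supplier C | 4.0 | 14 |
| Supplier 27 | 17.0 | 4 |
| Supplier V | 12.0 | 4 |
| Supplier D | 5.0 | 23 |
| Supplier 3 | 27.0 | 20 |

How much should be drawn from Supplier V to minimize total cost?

Cheapest first:
Take 14 from Supplier C at 4.0 → need 25 more.
Take 23 from Supplier D at 5.0 → need 2 more.
Supplier V (12.0): take the remaining 2 → done.
Supplier 17, Supplier 27, Supplier 3: unused.

2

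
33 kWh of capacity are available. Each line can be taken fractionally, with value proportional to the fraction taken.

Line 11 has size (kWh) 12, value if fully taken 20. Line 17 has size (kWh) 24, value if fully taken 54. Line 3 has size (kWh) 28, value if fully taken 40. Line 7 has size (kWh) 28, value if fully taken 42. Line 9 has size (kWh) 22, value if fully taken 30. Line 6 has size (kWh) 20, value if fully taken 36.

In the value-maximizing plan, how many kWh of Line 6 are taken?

9

Rank by value-to-size ratio: Line 17 54/24≈2.25, Line 6 36/20≈1.8, Line 11 20/12≈1.67, Line 7 42/28≈1.5, Line 3 40/28≈1.43, Line 9 30/22≈1.36.
Take all of Line 17 (24 kWh, value 54) ; 9 kWh left.
Only 9 kWh remain; take 9/20 of Line 6 for value 36×9/20 = 16.2.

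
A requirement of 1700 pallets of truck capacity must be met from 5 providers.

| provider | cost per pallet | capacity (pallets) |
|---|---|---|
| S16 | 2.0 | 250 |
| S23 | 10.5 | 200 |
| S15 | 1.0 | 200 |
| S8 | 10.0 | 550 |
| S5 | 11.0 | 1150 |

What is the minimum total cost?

Cheapest first:
S15 at 1.0: take all 200 pallets ; 1500 still needed.
S16 (2.0): use full 250 ; 1250 pallets to go.
S8 (10.0): use full 550 ; 700 pallets to go.
S23 (10.5): use full 200 ; 500 pallets to go.
Take 500 from S5 at 11.0 to finish.
Cost = 200×1.0 + 250×2.0 + 550×10.0 + 200×10.5 + 500×11.0 = 13800.

13800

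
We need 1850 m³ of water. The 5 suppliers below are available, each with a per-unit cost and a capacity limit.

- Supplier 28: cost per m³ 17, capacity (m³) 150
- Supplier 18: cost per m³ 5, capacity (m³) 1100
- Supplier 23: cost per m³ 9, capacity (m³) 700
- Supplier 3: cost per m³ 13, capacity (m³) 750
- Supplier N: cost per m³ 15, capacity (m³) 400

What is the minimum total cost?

Cheapest first:
Take 1100 from Supplier 18 at 5 → need 750 more.
Take 700 from Supplier 23 at 9 → need 50 more.
Supplier 3 at 13: take 50 of its 750 → requirement met.
Supplier N, Supplier 28: unused.
Cost = 1100×5 + 700×9 + 50×13 = 12450.

12450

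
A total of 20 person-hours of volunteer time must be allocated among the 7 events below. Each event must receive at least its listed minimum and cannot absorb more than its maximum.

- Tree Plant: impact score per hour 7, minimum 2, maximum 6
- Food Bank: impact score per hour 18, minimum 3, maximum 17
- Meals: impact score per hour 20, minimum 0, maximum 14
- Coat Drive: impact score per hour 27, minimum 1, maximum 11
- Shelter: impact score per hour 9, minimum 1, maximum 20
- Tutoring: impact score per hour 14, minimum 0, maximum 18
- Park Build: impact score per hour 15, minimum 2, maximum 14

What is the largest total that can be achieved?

424

Meeting every minimum uses 2+3+0+1+1+0+2 = 9 person-hours, leaving 11.
Order the events by impact score per hour: Coat Drive 27 > Meals 20 > Food Bank 18 > Park Build 15 > Tutoring 14 > Shelter 9 > Tree Plant 7.
Coat Drive: +10 to 11 (cap) — 1 left.
Only 1 left; Meals takes them to reach 1.
Total = 7×2 + 18×3 + 20×1 + 27×11 + 9×1 + 15×2 = 424.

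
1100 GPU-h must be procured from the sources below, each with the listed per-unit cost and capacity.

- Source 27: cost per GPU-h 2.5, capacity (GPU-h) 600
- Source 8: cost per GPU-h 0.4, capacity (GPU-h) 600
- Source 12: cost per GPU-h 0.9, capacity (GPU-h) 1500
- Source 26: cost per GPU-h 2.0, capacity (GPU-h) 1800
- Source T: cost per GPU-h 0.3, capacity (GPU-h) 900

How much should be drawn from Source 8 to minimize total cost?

Use sources in increasing cost order.
Source T at 0.3: take all 900 GPU-h → 200 still needed.
Source 8 (0.4): take the remaining 200 → done.
Source 12, Source 26, Source 27: unused.

200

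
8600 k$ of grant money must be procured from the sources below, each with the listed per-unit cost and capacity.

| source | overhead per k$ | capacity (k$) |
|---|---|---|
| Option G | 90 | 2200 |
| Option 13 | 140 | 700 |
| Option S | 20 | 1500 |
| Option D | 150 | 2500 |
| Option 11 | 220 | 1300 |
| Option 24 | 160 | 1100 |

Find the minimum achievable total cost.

1009000

Cheapest first:
Take 1500 from Option S at 20 ; need 7100 more.
Option G at 90: take all 2200 k$ ; 4900 still needed.
Option 13 (140): use full 700 ; 4200 k$ to go.
Option D at 150: take all 2500 k$ ; 1700 still needed.
Take 1100 from Option 24 at 160 ; need 600 more.
Take 600 from Option 11 at 220 to finish.
Cost = 1500×20 + 2200×90 + 700×140 + 2500×150 + 1100×160 + 600×220 = 1009000.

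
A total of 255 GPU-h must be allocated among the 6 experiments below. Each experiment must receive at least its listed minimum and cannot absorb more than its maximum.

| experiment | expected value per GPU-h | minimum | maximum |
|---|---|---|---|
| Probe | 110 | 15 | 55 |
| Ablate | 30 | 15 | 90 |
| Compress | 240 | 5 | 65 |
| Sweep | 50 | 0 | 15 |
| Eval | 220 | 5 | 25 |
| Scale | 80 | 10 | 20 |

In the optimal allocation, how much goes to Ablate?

75

Meeting every minimum uses 15+15+5+0+5+10 = 50 GPU-h, leaving 205.
Order the experiments by expected value per GPU-h: Compress 240 > Eval 220 > Probe 110 > Scale 80 > Sweep 50 > Ablate 30.
Give Compress 60 more to hit its cap of 65 — 145 left.
Give Eval 20 more to hit its cap of 25 — 125 left.
Probe takes 40 more to reach its cap of 55 — 85 left.
Give Scale 10 more to hit its cap of 20 — 75 left.
Sweep takes 15 more to reach its cap of 15 — 60 left.
Ablate has room for 75 more but only 60 remain, so it gets 75.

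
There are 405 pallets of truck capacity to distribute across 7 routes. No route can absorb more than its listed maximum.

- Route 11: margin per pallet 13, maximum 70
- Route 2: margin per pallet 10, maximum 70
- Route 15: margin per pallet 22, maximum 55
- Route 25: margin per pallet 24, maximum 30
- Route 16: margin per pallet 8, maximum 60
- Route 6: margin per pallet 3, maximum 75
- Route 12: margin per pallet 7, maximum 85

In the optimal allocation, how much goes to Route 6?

Order the routes by margin per pallet: Route 25 24 > Route 15 22 > Route 11 13 > Route 2 10 > Route 16 8 > Route 12 7 > Route 6 3.
Route 25: +30 to 30 (cap) — 375 left.
Route 15: +55 to 55 (cap) — 320 left.
Route 11 takes 70 to reach its cap of 70 — 250 left.
Route 2 takes 70 to reach its cap of 70 — 180 left.
Route 16: +60 to 60 (cap) — 120 left.
Route 12 takes 85 to reach its cap of 85 — 35 left.
Route 6 has room for 75 but only 35 remain, so it gets 35.

35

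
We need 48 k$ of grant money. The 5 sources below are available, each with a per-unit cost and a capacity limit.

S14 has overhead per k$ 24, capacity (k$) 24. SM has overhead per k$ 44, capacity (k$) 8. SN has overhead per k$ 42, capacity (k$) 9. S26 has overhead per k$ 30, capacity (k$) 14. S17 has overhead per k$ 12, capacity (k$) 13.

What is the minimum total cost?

1062

Cheapest first:
S17 at 12: take all 13 k$ → 35 still needed.
S14 at 24: take all 24 k$ → 11 still needed.
S26 (30): take the remaining 11 → done.
SN, SM: unused.
Cost = 13×12 + 24×24 + 11×30 = 1062.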